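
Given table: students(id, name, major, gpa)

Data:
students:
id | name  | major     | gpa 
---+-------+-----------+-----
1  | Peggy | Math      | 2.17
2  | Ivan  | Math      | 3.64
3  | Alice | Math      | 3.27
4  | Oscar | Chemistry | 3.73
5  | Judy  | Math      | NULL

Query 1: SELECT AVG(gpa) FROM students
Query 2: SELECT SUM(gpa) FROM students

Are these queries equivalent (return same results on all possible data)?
No, not equivalent

Query 1 returns: [(3.2025,)]
Query 2 returns: [(12.81,)]

Reason: AVG vs SUM give different aggregate values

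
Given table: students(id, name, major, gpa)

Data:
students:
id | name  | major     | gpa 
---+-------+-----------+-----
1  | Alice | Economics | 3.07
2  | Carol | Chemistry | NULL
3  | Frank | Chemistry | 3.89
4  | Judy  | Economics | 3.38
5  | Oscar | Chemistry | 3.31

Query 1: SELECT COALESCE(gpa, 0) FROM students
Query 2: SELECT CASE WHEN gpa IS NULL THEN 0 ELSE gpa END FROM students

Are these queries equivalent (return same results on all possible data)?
Yes, equivalent

Both queries return: [(0,), (3.07,), (3.31,), (3.38,), (3.89,)]

Reason: COALESCE vs CASE for NULL handling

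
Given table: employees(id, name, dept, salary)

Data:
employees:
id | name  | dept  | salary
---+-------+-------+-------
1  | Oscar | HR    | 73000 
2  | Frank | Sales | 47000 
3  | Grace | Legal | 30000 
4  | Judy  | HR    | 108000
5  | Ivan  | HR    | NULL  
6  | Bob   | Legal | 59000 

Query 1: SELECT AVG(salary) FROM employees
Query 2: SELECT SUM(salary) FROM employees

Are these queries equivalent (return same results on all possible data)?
No, not equivalent

Query 1 returns: [(63400.0,)]
Query 2 returns: [(317000,)]

Reason: AVG vs SUM give different aggregate values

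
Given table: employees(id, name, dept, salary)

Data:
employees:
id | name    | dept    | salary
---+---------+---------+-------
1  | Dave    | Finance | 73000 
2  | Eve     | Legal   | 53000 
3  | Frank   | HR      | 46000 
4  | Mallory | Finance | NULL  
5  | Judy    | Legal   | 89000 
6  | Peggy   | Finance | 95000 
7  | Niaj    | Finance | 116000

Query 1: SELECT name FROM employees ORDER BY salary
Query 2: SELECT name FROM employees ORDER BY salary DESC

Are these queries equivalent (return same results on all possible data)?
No, not equivalent

Query 1 returns: [('Mallory',), ('Frank',), ('Eve',), ('Dave',), ('Judy',), ('Peggy',), ('Niaj',)]
Query 2 returns: [('Niaj',), ('Peggy',), ('Judy',), ('Dave',), ('Eve',), ('Frank',), ('Mallory',)]

Reason: ASC vs DESC gives opposite ordering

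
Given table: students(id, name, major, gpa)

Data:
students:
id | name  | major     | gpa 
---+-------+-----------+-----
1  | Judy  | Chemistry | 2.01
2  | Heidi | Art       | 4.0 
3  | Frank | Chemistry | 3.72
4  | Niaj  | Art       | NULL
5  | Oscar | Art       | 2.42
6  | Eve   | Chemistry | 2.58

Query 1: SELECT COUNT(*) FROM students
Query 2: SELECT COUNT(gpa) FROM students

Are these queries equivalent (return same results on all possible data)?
No, not equivalent

Query 1 returns: [(6,)]
Query 2 returns: [(5,)]

Reason: COUNT(*) includes NULLs, COUNT(column) excludes them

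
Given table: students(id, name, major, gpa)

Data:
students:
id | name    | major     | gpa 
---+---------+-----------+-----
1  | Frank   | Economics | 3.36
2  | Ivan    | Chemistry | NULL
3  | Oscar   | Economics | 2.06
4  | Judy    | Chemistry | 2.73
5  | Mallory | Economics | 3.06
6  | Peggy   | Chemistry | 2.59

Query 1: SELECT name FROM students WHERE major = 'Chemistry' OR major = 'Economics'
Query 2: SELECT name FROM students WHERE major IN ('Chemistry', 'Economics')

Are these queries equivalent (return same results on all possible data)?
Yes, equivalent

Both queries return: [('Frank',), ('Ivan',), ('Judy',), ('Mallory',), ('Oscar',), ('Peggy',)]

Reason: OR vs IN are equivalent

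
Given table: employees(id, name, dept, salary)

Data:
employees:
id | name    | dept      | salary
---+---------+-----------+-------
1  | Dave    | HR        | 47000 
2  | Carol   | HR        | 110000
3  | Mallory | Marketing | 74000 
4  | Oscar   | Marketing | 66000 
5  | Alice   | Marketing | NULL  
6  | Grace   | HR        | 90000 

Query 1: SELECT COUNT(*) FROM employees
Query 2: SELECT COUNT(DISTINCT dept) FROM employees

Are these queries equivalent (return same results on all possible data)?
No, not equivalent

Query 1 returns: [(6,)]
Query 2 returns: [(2,)]

Reason: COUNT(*) counts rows, COUNT(DISTINCT dept) counts unique depts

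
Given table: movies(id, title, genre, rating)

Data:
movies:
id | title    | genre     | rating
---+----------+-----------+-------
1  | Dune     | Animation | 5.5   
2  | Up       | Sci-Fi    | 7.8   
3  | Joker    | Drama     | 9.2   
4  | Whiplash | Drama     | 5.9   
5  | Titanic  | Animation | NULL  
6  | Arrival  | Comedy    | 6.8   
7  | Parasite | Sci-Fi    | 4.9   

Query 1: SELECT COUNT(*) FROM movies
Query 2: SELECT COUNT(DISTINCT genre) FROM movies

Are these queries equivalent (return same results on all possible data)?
No, not equivalent

Query 1 returns: [(7,)]
Query 2 returns: [(4,)]

Reason: COUNT(*) counts rows, COUNT(DISTINCT genre) counts unique genres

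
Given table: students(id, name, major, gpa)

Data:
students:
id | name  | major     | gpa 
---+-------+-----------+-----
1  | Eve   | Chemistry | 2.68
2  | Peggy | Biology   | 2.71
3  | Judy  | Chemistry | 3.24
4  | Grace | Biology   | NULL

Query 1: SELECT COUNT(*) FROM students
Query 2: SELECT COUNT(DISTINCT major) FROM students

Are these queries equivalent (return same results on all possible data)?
No, not equivalent

Query 1 returns: [(4,)]
Query 2 returns: [(2,)]

Reason: COUNT(*) counts rows, COUNT(DISTINCT major) counts unique majors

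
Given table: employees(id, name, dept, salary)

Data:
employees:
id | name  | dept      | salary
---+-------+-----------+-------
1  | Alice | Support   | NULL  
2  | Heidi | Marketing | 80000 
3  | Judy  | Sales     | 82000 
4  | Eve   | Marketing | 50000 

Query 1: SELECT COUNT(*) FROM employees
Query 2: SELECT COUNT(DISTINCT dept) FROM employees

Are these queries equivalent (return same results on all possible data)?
No, not equivalent

Query 1 returns: [(4,)]
Query 2 returns: [(3,)]

Reason: COUNT(*) counts rows, COUNT(DISTINCT dept) counts unique depts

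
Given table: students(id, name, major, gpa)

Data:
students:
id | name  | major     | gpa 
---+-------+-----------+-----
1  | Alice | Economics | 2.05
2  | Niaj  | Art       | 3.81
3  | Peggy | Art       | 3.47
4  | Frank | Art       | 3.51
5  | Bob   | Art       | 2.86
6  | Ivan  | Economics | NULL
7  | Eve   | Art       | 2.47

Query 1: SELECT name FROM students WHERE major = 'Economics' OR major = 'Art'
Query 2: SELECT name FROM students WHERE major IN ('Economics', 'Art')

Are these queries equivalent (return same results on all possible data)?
Yes, equivalent

Both queries return: [('Alice',), ('Bob',), ('Eve',), ('Frank',), ('Ivan',), ('Niaj',), ('Peggy',)]

Reason: OR vs IN are equivalent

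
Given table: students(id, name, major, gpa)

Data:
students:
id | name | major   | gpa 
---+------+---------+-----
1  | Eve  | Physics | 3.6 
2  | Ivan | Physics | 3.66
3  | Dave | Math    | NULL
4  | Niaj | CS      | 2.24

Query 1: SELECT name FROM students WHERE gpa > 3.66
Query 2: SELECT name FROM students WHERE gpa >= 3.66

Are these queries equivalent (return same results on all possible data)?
No, not equivalent

Query 1 returns: []
Query 2 returns: [('Ivan',)]

Reason: > vs >= gives different results when gpa = 3.66 exists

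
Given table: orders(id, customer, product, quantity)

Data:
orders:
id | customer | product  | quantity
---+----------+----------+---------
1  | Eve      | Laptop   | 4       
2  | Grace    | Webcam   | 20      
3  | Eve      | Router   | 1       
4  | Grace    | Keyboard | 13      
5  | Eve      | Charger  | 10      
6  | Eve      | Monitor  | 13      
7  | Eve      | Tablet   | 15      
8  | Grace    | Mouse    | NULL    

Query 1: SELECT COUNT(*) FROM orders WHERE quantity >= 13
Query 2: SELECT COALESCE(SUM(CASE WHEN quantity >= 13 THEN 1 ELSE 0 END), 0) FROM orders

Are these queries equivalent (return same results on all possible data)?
Yes, equivalent

Both queries return: [(4,)]

Reason: COUNT with WHERE vs conditional SUM (COALESCE handles empty-table NULL)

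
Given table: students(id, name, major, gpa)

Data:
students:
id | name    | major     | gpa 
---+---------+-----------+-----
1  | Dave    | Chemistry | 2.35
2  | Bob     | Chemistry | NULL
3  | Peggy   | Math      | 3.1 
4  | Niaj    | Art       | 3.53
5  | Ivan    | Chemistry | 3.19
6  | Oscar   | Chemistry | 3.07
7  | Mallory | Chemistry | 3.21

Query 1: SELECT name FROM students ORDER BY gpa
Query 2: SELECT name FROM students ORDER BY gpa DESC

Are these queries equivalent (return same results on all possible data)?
No, not equivalent

Query 1 returns: [('Bob',), ('Dave',), ('Oscar',), ('Peggy',), ('Ivan',), ('Mallory',), ('Niaj',)]
Query 2 returns: [('Niaj',), ('Mallory',), ('Ivan',), ('Peggy',), ('Oscar',), ('Dave',), ('Bob',)]

Reason: ASC vs DESC gives opposite ordering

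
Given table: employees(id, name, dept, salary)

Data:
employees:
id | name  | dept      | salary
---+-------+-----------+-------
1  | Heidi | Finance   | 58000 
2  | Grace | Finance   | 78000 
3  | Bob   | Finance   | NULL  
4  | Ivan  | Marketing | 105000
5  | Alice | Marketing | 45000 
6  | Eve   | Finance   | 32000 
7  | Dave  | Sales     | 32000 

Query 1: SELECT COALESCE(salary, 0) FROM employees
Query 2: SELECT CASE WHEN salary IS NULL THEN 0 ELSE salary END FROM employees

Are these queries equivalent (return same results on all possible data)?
Yes, equivalent

Both queries return: [(0,), (32000,), (32000,), (45000,), (58000,), (78000,), (105000,)]

Reason: COALESCE vs CASE for NULL handling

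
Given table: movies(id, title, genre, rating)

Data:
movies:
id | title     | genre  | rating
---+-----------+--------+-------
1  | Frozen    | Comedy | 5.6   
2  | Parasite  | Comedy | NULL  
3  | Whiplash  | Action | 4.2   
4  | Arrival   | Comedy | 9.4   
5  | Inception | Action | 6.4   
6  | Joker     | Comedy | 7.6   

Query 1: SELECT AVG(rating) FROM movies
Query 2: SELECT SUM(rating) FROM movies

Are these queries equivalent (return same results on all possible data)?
No, not equivalent

Query 1 returns: [(6.640000000000001,)]
Query 2 returns: [(33.2,)]

Reason: AVG vs SUM give different aggregate values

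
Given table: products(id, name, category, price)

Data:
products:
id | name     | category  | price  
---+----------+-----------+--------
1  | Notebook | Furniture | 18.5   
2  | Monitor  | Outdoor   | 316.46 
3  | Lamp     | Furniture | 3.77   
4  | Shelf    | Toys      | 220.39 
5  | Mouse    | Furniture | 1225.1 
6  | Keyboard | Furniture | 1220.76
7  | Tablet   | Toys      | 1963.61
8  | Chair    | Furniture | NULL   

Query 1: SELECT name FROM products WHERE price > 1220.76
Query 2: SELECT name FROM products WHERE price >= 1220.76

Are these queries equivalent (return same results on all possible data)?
No, not equivalent

Query 1 returns: [('Mouse',), ('Tablet',)]
Query 2 returns: [('Mouse',), ('Keyboard',), ('Tablet',)]

Reason: > vs >= gives different results when price = 1220.76 exists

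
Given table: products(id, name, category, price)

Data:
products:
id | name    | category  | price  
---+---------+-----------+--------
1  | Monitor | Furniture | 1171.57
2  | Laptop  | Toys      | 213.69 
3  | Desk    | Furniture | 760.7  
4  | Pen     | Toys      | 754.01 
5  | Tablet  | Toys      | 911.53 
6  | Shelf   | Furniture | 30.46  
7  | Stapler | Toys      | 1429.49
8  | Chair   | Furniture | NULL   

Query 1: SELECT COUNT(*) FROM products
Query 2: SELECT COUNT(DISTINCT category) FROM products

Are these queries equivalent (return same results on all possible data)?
No, not equivalent

Query 1 returns: [(8,)]
Query 2 returns: [(2,)]

Reason: COUNT(*) counts rows, COUNT(DISTINCT category) counts unique categorys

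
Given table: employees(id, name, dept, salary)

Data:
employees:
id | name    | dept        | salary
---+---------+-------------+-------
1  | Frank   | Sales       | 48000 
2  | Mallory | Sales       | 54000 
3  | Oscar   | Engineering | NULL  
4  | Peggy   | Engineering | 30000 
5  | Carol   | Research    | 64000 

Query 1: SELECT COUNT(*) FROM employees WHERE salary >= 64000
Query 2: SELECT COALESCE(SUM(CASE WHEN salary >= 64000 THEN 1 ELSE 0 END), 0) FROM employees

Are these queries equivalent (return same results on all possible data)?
Yes, equivalent

Both queries return: [(1,)]

Reason: COUNT with WHERE vs conditional SUM (COALESCE handles empty-table NULL)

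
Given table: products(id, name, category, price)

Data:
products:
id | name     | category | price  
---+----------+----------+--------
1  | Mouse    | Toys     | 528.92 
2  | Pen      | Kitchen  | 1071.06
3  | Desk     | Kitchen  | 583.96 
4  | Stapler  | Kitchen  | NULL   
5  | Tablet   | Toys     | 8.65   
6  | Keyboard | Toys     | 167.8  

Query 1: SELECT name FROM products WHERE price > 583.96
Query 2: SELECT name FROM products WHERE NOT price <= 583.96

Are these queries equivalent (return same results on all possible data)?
Yes, equivalent

Both queries return: [('Pen',)]

Reason: Both filter price > 583.96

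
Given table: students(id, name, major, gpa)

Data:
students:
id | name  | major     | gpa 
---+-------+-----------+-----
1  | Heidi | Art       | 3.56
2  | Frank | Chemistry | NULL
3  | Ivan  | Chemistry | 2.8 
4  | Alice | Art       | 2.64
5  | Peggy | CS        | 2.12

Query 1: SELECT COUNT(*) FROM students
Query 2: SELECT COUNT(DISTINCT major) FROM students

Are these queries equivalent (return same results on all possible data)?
No, not equivalent

Query 1 returns: [(5,)]
Query 2 returns: [(3,)]

Reason: COUNT(*) counts rows, COUNT(DISTINCT major) counts unique majors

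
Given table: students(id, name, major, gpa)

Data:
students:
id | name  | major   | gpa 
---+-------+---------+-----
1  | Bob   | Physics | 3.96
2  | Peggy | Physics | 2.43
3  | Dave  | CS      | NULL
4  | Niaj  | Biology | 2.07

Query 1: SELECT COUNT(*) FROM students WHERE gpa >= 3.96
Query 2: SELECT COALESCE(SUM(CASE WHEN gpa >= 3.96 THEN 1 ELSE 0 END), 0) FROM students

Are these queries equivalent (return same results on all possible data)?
Yes, equivalent

Both queries return: [(1,)]

Reason: COUNT with WHERE vs conditional SUM (COALESCE handles empty-table NULL)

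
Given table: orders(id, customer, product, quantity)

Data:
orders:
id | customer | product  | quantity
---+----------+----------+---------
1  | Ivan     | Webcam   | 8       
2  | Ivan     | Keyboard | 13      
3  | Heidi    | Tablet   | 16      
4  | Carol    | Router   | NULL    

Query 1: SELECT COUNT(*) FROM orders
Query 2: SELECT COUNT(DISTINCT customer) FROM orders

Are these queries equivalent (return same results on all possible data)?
No, not equivalent

Query 1 returns: [(4,)]
Query 2 returns: [(3,)]

Reason: COUNT(*) counts rows, COUNT(DISTINCT customer) counts unique customers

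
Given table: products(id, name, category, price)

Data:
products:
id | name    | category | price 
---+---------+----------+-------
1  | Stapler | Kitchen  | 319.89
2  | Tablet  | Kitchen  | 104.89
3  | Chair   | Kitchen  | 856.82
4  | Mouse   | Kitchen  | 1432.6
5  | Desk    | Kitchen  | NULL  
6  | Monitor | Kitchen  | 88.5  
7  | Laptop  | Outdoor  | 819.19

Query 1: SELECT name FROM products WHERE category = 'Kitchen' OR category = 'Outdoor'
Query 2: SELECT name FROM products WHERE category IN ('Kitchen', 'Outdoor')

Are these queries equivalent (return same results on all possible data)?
Yes, equivalent

Both queries return: [('Chair',), ('Desk',), ('Laptop',), ('Monitor',), ('Mouse',), ('Stapler',), ('Tablet',)]

Reason: OR vs IN are equivalent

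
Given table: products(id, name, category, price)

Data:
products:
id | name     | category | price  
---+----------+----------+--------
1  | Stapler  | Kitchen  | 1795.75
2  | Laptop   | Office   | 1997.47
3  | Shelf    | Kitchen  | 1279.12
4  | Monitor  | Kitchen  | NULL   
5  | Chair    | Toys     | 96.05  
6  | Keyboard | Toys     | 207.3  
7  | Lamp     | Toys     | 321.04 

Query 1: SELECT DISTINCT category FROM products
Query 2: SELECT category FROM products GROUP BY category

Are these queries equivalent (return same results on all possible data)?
Yes, equivalent

Both queries return: [('Kitchen',), ('Office',), ('Toys',)]

Reason: Both get unique categorys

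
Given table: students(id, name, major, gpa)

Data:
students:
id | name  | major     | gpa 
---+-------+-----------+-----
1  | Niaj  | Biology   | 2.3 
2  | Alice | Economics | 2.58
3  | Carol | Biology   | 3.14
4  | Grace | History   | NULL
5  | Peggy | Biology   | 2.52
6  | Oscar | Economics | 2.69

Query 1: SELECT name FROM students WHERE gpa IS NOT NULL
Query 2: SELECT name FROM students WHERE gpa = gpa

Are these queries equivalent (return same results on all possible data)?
Yes, equivalent

Both queries return: [('Alice',), ('Carol',), ('Niaj',), ('Oscar',), ('Peggy',)]

Reason: IS NOT NULL vs self-equality (both exclude NULLs)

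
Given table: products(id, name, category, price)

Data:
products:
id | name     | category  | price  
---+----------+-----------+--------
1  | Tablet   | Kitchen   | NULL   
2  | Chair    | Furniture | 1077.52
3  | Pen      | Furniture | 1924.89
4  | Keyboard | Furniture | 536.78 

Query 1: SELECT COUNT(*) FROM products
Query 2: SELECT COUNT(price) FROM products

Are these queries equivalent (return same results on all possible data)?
No, not equivalent

Query 1 returns: [(4,)]
Query 2 returns: [(3,)]

Reason: COUNT(*) includes NULLs, COUNT(column) excludes them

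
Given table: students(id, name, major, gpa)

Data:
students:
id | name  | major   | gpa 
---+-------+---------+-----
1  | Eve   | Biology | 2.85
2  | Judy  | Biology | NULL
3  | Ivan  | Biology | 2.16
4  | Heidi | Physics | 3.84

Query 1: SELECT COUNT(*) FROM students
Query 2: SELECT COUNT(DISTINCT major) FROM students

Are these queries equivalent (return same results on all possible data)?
No, not equivalent

Query 1 returns: [(4,)]
Query 2 returns: [(2,)]

Reason: COUNT(*) counts rows, COUNT(DISTINCT major) counts unique majors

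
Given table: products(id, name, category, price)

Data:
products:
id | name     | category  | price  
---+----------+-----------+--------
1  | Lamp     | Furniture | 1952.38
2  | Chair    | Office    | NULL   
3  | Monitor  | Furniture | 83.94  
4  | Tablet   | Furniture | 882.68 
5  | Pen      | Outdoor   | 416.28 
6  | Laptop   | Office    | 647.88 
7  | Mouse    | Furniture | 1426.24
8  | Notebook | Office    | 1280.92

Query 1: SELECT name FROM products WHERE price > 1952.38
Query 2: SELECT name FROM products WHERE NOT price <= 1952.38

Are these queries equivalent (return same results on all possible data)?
Yes, equivalent

Both queries return: []

Reason: Both filter price > 1952.38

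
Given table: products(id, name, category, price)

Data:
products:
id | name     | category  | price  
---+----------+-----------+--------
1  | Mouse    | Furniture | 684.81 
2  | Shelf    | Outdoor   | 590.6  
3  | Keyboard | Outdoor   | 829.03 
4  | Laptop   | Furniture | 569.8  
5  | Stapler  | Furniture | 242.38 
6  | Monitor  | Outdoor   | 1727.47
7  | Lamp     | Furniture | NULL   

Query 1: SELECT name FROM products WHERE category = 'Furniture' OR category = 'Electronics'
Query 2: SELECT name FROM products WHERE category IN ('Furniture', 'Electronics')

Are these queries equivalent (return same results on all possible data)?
Yes, equivalent

Both queries return: [('Lamp',), ('Laptop',), ('Mouse',), ('Stapler',)]

Reason: OR vs IN are equivalent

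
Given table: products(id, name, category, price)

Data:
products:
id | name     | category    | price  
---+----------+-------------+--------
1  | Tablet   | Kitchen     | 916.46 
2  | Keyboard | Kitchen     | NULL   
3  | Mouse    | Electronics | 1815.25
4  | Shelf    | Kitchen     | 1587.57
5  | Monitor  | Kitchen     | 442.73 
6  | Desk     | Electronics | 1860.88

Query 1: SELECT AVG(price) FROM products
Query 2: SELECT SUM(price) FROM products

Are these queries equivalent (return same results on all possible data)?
No, not equivalent

Query 1 returns: [(1324.578,)]
Query 2 returns: [(6622.89,)]

Reason: AVG vs SUM give different aggregate values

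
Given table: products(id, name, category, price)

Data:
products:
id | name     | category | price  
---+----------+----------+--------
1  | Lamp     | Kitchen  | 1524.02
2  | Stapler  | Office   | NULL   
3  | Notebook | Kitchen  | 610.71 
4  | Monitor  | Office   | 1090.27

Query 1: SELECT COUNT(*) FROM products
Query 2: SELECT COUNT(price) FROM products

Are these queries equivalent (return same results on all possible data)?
No, not equivalent

Query 1 returns: [(4,)]
Query 2 returns: [(3,)]

Reason: COUNT(*) includes NULLs, COUNT(column) excludes them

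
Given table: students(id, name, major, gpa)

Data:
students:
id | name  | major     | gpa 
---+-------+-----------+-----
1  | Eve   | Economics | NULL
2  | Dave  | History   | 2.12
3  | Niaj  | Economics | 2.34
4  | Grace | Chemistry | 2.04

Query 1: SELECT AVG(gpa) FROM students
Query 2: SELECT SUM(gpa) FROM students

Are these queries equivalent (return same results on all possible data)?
No, not equivalent

Query 1 returns: [(2.1666666666666665,)]
Query 2 returns: [(6.5,)]

Reason: AVG vs SUM give different aggregate values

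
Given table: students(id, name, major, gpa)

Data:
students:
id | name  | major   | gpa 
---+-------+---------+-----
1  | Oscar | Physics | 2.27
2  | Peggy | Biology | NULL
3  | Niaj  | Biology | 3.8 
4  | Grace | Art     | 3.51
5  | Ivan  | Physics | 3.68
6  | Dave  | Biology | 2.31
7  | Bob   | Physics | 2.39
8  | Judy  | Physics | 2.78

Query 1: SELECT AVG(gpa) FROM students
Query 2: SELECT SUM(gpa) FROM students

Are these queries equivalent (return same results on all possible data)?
No, not equivalent

Query 1 returns: [(2.9628571428571426,)]
Query 2 returns: [(20.74,)]

Reason: AVG vs SUM give different aggregate values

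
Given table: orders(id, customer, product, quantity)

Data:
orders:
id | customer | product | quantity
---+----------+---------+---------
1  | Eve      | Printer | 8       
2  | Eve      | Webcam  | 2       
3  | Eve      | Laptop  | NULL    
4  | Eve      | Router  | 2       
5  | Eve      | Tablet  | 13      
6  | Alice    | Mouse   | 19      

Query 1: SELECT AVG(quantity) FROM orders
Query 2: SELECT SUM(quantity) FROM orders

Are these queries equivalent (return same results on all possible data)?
No, not equivalent

Query 1 returns: [(8.8,)]
Query 2 returns: [(44,)]

Reason: AVG vs SUM give different aggregate values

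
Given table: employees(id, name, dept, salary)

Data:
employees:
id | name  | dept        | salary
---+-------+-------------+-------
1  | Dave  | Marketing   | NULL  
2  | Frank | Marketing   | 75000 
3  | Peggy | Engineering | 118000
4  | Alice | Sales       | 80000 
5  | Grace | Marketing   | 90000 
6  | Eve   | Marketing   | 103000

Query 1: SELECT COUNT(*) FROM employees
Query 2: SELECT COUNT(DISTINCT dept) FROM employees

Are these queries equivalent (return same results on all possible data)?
No, not equivalent

Query 1 returns: [(6,)]
Query 2 returns: [(3,)]

Reason: COUNT(*) counts rows, COUNT(DISTINCT dept) counts unique depts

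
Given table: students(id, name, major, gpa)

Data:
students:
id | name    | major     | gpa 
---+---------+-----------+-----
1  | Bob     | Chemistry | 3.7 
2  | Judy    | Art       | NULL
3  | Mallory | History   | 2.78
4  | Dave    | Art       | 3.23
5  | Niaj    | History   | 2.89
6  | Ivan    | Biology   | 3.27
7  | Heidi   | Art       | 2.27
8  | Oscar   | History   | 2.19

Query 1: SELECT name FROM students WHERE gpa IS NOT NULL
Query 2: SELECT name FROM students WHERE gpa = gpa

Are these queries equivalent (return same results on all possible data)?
Yes, equivalent

Both queries return: [('Bob',), ('Dave',), ('Heidi',), ('Ivan',), ('Mallory',), ('Niaj',), ('Oscar',)]

Reason: IS NOT NULL vs self-equality (both exclude NULLs)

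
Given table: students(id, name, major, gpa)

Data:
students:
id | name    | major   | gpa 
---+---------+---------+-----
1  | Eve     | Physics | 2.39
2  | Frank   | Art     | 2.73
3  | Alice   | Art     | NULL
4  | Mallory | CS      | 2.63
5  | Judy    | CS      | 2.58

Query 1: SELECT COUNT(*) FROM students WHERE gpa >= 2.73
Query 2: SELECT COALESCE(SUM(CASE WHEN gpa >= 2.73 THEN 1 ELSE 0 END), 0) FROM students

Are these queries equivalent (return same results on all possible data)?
Yes, equivalent

Both queries return: [(1,)]

Reason: COUNT with WHERE vs conditional SUM (COALESCE handles empty-table NULL)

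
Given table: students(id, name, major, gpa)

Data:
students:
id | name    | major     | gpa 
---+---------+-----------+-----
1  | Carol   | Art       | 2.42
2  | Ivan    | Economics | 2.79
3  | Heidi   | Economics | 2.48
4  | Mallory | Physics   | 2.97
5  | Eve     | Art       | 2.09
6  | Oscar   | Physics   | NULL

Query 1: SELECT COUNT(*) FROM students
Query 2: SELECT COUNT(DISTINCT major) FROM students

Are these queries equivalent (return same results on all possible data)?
No, not equivalent

Query 1 returns: [(6,)]
Query 2 returns: [(3,)]

Reason: COUNT(*) counts rows, COUNT(DISTINCT major) counts unique majors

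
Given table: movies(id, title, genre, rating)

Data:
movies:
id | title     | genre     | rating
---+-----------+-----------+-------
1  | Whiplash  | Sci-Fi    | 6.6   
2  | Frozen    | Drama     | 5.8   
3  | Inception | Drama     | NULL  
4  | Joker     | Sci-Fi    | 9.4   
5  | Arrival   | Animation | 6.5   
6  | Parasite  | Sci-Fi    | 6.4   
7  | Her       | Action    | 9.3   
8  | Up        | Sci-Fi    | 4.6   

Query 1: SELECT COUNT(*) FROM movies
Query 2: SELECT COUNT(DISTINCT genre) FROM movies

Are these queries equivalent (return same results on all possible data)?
No, not equivalent

Query 1 returns: [(8,)]
Query 2 returns: [(4,)]

Reason: COUNT(*) counts rows, COUNT(DISTINCT genre) counts unique genres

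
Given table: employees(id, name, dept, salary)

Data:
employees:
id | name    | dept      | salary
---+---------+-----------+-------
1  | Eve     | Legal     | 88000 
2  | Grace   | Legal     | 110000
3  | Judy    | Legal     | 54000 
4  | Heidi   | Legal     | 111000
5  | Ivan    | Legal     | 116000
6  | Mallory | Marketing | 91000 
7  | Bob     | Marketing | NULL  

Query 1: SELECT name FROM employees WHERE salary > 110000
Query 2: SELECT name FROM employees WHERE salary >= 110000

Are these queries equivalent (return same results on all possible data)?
No, not equivalent

Query 1 returns: [('Heidi',), ('Ivan',)]
Query 2 returns: [('Grace',), ('Heidi',), ('Ivan',)]

Reason: > vs >= gives different results when salary = 110000 exists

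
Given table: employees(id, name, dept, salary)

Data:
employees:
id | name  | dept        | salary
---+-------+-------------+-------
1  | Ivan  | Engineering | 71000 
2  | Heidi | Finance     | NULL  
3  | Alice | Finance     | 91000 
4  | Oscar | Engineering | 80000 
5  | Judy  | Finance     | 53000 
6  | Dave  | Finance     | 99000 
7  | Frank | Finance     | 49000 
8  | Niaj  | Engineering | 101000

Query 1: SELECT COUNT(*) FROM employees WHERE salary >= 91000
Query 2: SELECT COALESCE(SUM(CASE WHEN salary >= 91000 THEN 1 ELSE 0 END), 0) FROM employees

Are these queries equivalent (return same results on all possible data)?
Yes, equivalent

Both queries return: [(3,)]

Reason: COUNT with WHERE vs conditional SUM (COALESCE handles empty-table NULL)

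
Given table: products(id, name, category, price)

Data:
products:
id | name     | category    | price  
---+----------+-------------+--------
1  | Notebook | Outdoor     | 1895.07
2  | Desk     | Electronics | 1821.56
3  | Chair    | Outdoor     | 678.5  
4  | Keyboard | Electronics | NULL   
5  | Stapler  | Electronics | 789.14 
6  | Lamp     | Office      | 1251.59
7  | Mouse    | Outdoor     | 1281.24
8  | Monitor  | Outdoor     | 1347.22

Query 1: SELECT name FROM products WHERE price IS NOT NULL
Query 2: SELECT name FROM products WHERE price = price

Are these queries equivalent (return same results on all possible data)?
Yes, equivalent

Both queries return: [('Chair',), ('Desk',), ('Lamp',), ('Monitor',), ('Mouse',), ('Notebook',), ('Stapler',)]

Reason: IS NOT NULL vs self-equality (both exclude NULLs)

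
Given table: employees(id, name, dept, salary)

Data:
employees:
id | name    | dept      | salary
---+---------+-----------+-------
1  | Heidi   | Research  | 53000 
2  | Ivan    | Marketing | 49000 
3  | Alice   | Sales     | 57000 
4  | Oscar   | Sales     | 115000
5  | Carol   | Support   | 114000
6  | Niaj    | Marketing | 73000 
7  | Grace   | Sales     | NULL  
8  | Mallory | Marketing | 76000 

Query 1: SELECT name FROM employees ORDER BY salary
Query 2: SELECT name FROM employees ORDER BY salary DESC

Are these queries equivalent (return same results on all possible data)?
No, not equivalent

Query 1 returns: [('Grace',), ('Ivan',), ('Heidi',), ('Alice',), ('Niaj',), ('Mallory',), ('Carol',), ('Oscar',)]
Query 2 returns: [('Oscar',), ('Carol',), ('Mallory',), ('Niaj',), ('Alice',), ('Heidi',), ('Ivan',), ('Grace',)]

Reason: ASC vs DESC gives opposite ordering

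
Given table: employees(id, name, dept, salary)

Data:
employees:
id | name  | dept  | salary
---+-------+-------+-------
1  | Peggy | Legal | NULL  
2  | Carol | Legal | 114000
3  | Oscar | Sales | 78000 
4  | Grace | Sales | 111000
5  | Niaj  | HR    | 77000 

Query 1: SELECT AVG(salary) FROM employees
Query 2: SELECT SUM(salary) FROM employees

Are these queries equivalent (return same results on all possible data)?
No, not equivalent

Query 1 returns: [(95000.0,)]
Query 2 returns: [(380000,)]

Reason: AVG vs SUM give different aggregate values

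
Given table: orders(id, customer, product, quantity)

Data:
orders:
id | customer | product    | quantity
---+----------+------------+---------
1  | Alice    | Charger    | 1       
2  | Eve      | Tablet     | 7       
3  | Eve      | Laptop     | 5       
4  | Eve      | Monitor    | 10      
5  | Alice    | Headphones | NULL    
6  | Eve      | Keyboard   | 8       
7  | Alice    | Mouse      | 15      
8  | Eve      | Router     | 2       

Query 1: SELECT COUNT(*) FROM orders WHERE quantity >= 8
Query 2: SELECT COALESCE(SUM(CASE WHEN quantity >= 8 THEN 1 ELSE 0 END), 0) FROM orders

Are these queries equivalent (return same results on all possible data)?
Yes, equivalent

Both queries return: [(3,)]

Reason: COUNT with WHERE vs conditional SUM (COALESCE handles empty-table NULL)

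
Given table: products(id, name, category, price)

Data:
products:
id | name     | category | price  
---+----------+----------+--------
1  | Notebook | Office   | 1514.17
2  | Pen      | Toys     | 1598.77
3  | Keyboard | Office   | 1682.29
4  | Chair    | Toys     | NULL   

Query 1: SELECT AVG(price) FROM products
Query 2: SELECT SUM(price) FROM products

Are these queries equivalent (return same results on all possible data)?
No, not equivalent

Query 1 returns: [(1598.4099999999999,)]
Query 2 returns: [(4795.23,)]

Reason: AVG vs SUM give different aggregate values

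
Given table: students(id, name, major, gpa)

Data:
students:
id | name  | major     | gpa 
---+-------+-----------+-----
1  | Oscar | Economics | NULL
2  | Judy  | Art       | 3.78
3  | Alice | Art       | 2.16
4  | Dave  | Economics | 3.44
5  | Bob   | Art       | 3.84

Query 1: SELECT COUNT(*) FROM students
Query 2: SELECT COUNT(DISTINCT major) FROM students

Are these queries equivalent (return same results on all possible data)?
No, not equivalent

Query 1 returns: [(5,)]
Query 2 returns: [(2,)]

Reason: COUNT(*) counts rows, COUNT(DISTINCT major) counts unique majors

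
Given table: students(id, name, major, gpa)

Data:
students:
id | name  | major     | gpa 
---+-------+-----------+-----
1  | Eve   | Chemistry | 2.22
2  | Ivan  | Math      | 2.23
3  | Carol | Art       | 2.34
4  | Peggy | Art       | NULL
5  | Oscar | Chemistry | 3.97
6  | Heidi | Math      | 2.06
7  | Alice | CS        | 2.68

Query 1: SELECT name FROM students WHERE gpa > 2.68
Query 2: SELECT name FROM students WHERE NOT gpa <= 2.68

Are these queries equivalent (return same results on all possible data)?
Yes, equivalent

Both queries return: [('Oscar',)]

Reason: Both filter gpa > 2.68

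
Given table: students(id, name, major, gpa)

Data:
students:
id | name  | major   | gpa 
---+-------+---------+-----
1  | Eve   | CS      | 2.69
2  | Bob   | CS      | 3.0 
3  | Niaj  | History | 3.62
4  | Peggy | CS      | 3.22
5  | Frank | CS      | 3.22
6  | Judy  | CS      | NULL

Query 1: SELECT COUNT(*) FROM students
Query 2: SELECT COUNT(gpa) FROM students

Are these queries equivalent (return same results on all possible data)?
No, not equivalent

Query 1 returns: [(6,)]
Query 2 returns: [(5,)]

Reason: COUNT(*) includes NULLs, COUNT(column) excludes them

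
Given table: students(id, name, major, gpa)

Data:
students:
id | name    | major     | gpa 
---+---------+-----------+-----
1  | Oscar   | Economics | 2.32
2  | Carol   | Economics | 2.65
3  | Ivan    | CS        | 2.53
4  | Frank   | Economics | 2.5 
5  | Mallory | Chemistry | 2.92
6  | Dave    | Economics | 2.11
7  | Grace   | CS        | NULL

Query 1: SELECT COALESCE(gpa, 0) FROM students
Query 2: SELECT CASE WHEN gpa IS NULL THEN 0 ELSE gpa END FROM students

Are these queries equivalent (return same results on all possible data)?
Yes, equivalent

Both queries return: [(0,), (2.11,), (2.32,), (2.5,), (2.53,), (2.65,), (2.92,)]

Reason: COALESCE vs CASE for NULL handling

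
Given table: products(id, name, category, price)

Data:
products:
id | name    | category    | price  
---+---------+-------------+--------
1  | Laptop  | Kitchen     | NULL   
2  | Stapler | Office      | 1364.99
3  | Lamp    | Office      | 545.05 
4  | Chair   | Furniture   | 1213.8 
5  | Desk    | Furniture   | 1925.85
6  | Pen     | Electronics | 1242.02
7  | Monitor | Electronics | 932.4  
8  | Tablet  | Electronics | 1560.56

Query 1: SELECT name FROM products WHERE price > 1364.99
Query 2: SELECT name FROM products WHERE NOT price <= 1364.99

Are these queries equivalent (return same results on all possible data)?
Yes, equivalent

Both queries return: [('Desk',), ('Tablet',)]

Reason: Both filter price > 1364.99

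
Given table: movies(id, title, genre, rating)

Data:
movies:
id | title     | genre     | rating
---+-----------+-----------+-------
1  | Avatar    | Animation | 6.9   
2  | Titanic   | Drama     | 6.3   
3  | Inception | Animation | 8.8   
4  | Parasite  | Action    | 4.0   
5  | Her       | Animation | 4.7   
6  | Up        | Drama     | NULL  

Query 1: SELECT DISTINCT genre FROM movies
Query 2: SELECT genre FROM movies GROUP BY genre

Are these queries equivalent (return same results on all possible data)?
Yes, equivalent

Both queries return: [('Action',), ('Animation',), ('Drama',)]

Reason: Both get unique genres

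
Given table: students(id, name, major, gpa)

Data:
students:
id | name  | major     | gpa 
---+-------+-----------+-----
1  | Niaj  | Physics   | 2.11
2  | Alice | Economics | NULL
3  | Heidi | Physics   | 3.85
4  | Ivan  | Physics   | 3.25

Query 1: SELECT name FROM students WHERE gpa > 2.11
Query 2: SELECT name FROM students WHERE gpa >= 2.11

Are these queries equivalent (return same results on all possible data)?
No, not equivalent

Query 1 returns: [('Heidi',), ('Ivan',)]
Query 2 returns: [('Niaj',), ('Heidi',), ('Ivan',)]

Reason: > vs >= gives different results when gpa = 2.11 exists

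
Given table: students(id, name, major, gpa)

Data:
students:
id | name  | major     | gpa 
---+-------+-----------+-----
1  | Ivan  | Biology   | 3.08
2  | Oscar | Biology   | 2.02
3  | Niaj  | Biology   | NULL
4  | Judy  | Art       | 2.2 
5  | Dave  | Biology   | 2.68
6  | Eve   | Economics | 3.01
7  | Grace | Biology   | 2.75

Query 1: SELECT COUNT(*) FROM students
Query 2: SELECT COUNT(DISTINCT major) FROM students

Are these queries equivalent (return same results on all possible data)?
No, not equivalent

Query 1 returns: [(7,)]
Query 2 returns: [(3,)]

Reason: COUNT(*) counts rows, COUNT(DISTINCT major) counts unique majors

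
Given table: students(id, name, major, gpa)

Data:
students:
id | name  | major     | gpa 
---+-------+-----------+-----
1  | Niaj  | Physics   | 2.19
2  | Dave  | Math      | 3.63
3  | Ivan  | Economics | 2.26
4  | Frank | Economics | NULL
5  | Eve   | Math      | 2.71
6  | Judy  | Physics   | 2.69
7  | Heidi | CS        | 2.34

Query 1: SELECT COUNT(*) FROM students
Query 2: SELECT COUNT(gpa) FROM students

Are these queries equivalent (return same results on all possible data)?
No, not equivalent

Query 1 returns: [(7,)]
Query 2 returns: [(6,)]

Reason: COUNT(*) includes NULLs, COUNT(column) excludes them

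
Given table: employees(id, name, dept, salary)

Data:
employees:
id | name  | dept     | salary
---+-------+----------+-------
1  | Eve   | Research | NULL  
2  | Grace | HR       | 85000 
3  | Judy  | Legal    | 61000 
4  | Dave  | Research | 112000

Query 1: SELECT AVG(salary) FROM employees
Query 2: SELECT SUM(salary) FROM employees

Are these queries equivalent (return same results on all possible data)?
No, not equivalent

Query 1 returns: [(86000.0,)]
Query 2 returns: [(258000,)]

Reason: AVG vs SUM give different aggregate values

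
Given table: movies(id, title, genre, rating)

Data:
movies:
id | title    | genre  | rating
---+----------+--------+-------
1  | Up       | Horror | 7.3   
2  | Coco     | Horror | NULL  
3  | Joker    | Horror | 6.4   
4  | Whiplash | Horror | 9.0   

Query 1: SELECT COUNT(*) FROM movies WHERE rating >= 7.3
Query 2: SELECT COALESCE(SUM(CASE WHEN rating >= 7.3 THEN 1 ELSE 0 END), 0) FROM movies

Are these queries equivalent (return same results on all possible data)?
Yes, equivalent

Both queries return: [(2,)]

Reason: COUNT with WHERE vs conditional SUM (COALESCE handles empty-table NULL)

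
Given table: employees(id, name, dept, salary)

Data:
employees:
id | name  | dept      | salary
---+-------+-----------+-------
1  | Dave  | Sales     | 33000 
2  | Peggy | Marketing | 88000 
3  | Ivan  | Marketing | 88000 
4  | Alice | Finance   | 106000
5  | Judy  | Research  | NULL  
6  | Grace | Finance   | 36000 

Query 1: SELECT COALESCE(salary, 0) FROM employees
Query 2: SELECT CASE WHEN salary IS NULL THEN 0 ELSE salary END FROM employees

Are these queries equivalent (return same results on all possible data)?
Yes, equivalent

Both queries return: [(0,), (33000,), (36000,), (88000,), (88000,), (106000,)]

Reason: COALESCE vs CASE for NULL handling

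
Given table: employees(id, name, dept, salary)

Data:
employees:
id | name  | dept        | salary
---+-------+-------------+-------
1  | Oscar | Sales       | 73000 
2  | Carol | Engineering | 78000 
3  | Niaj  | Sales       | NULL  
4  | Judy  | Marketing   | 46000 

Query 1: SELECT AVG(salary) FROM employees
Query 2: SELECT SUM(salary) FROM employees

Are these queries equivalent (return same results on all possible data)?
No, not equivalent

Query 1 returns: [(65666.66666666667,)]
Query 2 returns: [(197000,)]

Reason: AVG vs SUM give different aggregate values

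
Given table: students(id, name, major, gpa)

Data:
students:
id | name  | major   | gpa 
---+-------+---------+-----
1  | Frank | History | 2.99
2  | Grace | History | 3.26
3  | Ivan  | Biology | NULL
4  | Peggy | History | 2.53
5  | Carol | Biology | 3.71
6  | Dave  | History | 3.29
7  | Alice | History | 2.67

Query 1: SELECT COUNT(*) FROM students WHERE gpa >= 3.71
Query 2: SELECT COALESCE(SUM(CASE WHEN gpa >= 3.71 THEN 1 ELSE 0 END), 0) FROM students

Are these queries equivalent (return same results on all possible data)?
Yes, equivalent

Both queries return: [(1,)]

Reason: COUNT with WHERE vs conditional SUM (COALESCE handles empty-table NULL)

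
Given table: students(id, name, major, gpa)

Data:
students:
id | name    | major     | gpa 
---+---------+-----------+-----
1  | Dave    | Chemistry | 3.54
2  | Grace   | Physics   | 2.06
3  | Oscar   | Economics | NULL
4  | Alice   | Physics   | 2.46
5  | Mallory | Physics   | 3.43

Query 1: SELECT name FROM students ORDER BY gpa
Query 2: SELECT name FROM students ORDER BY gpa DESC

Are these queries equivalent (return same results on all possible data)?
No, not equivalent

Query 1 returns: [('Oscar',), ('Grace',), ('Alice',), ('Mallory',), ('Dave',)]
Query 2 returns: [('Dave',), ('Mallory',), ('Alice',), ('Grace',), ('Oscar',)]

Reason: ASC vs DESC gives opposite ordering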